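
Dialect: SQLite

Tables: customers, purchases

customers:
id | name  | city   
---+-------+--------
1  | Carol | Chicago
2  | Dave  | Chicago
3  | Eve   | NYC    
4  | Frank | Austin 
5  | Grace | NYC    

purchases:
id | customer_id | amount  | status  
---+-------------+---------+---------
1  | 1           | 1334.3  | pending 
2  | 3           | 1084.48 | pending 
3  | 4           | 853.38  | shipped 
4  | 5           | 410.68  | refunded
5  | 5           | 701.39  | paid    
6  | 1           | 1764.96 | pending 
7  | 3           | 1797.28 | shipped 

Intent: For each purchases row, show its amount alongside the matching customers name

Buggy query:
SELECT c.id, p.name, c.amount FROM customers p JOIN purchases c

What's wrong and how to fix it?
Bug: JOIN with no ON clause produces a cartesian product; every purchases row pairs with every customers row

Fix: Specify the join condition linking the foreign key to the parent id

Corrected query:
SELECT c.id, p.name, c.amount FROM customers p JOIN purchases c ON c.customer_id = p.id

Result:
id | name  | amount 
---+-------+--------
1  | Carol | 1334.3 
2  | Eve   | 1084.48
3  | Frank | 853.38 
4  | Grace | 410.68 
5  | Grace | 701.39 
6  | Carol | 1764.96
7  | Eve   | 1797.28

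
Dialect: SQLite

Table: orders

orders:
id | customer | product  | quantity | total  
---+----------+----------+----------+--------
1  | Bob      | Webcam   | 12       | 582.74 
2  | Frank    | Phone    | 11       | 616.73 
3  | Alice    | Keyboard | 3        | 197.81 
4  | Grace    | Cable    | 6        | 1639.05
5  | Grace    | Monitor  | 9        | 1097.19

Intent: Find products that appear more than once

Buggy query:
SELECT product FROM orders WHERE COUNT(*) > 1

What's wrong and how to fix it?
Bug: WHERE can't reference COUNT(*); aggregates are computed after WHERE

Fix: Group first, then use HAVING for the count condition

Corrected query:
SELECT product FROM orders GROUP BY product HAVING COUNT(*) > 1

Result:
(no rows)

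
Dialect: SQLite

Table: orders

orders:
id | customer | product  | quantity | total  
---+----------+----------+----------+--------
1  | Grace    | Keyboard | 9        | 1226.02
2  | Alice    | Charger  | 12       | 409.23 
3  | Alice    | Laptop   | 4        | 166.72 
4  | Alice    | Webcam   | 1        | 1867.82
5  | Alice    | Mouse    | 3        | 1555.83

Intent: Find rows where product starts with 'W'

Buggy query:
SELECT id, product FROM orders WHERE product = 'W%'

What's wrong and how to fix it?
Bug: '=' compares the literal string including the % character; pattern matching needs LIKE

Fix: Replace '=' with LIKE so 'W%' is treated as a pattern

Corrected query:
SELECT id, product FROM orders WHERE product LIKE 'W%'

Result:
id | product
---+--------
4  | Webcam 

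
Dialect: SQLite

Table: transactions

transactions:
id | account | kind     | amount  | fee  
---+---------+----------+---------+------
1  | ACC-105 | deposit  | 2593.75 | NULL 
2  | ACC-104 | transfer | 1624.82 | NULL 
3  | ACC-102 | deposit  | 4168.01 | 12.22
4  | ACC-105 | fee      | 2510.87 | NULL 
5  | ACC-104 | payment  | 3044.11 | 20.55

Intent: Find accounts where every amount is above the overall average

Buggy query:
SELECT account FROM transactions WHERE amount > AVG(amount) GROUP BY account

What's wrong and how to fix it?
Bug: AVG() is an aggregate; it can't sit directly in WHERE

Fix: Use a subquery for AVG and a HAVING MIN(...) filter so the condition holds for every row in the group

Corrected query:
SELECT account FROM transactions GROUP BY account HAVING MIN(amount) > (SELECT AVG(amount) FROM transactions)

Result:
account
-------
ACC-102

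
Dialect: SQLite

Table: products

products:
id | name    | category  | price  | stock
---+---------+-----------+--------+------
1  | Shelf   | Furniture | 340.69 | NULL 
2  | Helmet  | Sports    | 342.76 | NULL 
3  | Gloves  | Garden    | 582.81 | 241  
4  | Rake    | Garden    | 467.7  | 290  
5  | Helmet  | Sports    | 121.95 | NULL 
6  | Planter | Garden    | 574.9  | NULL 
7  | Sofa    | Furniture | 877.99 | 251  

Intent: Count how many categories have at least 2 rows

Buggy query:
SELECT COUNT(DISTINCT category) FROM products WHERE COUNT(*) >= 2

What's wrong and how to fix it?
Bug: WHERE filters individual rows, not groups, so a group-level COUNT is invalid there

Fix: Use a subquery that GROUPs and filters with HAVING, then count its rows

Corrected query:
SELECT COUNT(*) FROM (SELECT category FROM products GROUP BY category HAVING COUNT(*) >= 2)

Result:
COUNT(*)
--------
3       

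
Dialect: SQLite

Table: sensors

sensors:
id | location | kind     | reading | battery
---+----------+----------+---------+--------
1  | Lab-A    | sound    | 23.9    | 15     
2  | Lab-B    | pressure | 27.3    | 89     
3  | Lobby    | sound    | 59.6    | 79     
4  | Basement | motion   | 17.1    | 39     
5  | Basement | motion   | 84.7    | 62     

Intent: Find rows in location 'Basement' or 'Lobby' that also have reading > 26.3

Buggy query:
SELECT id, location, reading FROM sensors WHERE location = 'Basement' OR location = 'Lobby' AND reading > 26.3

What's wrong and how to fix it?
Bug: AND binds tighter than OR, so this parses as location = 'Basement' OR (location = 'Lobby' AND reading > 26.3)

Fix: Add parentheses around the OR so the AND applies to both alternatives

Corrected query:
SELECT id, location, reading FROM sensors WHERE (location = 'Basement' OR location = 'Lobby') AND reading > 26.3

Result:
id | location | reading
---+----------+--------
3  | Lobby    | 59.6   
5  | Basement | 84.7   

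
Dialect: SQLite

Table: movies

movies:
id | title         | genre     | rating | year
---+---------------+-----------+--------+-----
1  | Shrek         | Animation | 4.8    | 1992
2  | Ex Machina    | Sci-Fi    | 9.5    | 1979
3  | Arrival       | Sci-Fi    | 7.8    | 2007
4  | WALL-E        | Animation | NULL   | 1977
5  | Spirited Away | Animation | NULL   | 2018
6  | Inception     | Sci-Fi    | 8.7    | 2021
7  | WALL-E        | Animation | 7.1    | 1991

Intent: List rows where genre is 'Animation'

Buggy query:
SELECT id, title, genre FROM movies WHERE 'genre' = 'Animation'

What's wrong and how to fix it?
Bug: 'genre' in single quotes is a string literal, not the column; the comparison is literal-vs-literal and never true

Fix: Remove the quotes around the column name (or use double quotes for an identifier)

Corrected query:
SELECT id, title, genre FROM movies WHERE genre = 'Animation'

Result:
id | title         | genre    
---+---------------+----------
1  | Shrek         | Animation
4  | WALL-E        | Animation
5  | Spirited Away | Animation
7  | WALL-E        | Animation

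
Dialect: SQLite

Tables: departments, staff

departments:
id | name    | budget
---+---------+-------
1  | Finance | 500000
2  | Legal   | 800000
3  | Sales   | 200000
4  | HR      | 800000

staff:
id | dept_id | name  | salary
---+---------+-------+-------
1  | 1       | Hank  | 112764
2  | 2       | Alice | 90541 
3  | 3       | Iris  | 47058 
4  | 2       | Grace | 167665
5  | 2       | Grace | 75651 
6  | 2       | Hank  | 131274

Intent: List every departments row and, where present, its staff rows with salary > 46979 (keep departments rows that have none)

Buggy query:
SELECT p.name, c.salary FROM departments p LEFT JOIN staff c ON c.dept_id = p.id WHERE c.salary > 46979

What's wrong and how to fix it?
Bug: Filtering c.salary in WHERE discards the NULL rows produced by LEFT JOIN, turning it into an inner join

Fix: Put 'c.salary > 46979' in the JOIN's ON clause instead of WHERE

Corrected query:
SELECT p.name, c.salary FROM departments p LEFT JOIN staff c ON c.dept_id = p.id AND c.salary > 46979

Result:
name    | salary
--------+-------
Finance | 112764
Legal   | 75651 
Legal   | 90541 
Legal   | 131274
Legal   | 167665
Sales   | 47058 
HR      | NULL  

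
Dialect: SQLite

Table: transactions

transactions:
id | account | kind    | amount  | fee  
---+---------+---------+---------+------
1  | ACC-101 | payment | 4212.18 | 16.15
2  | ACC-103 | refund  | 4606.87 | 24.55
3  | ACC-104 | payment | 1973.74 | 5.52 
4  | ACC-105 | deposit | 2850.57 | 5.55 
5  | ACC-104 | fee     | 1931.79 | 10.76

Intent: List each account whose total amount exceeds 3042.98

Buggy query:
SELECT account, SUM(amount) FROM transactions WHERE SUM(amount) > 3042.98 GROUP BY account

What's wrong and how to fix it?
Bug: SUM(amount) is an aggregate, but WHERE filters rows before aggregation

Fix: Use HAVING (which filters groups after aggregation) instead of WHERE

Corrected query:
SELECT account, SUM(amount) FROM transactions GROUP BY account HAVING SUM(amount) > 3042.98

Result:
account | SUM(amount)
--------+------------
ACC-101 | 4212.18    
ACC-103 | 4606.87    
ACC-104 | 3905.53    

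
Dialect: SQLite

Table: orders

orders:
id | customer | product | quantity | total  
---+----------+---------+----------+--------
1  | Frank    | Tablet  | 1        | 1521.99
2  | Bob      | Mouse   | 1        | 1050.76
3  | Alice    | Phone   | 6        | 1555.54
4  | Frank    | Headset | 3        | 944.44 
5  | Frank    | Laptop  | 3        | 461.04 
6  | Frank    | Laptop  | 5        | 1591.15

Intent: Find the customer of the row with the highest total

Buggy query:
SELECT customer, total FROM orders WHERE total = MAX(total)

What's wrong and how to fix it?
Bug: MAX(total) is an aggregate and cannot be used directly in WHERE

Fix: Use a subquery: WHERE total = (SELECT MAX(total) FROM orders)

Corrected query:
SELECT customer, total FROM orders WHERE total = (SELECT MAX(total) FROM orders)

Result:
customer | total  
---------+--------
Frank    | 1591.15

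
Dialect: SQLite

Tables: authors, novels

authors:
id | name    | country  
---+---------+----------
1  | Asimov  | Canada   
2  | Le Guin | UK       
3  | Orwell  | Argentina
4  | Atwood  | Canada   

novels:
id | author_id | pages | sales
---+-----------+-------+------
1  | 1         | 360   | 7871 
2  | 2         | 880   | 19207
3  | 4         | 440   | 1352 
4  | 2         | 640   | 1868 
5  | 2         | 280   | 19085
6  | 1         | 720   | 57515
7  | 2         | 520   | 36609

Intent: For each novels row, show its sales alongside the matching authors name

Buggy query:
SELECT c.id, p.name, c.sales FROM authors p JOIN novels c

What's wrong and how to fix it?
Bug: JOIN with no ON clause produces a cartesian product; every novels row pairs with every authors row

Fix: Specify the join condition linking the foreign key to the parent id

Corrected query:
SELECT c.id, p.name, c.sales FROM authors p JOIN novels c ON c.author_id = p.id

Result:
id | name    | sales
---+---------+------
1  | Asimov  | 7871 
2  | Le Guin | 19207
3  | Atwood  | 1352 
4  | Le Guin | 1868 
5  | Le Guin | 19085
6  | Asimov  | 57515
7  | Le Guin | 36609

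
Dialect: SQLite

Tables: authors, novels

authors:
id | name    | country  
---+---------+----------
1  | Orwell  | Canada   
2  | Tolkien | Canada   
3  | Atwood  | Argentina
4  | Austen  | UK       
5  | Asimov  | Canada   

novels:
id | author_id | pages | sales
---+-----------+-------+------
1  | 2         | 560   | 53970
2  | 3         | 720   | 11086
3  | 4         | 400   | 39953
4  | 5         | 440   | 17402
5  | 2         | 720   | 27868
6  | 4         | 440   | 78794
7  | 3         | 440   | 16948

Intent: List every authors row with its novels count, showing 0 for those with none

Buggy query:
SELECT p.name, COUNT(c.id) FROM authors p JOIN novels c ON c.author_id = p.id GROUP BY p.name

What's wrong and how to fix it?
Bug: An inner join excludes parents with zero children

Fix: Switch to LEFT JOIN to retain unmatched parent rows

Corrected query:
SELECT p.name, COUNT(c.id) FROM authors p LEFT JOIN novels c ON c.author_id = p.id GROUP BY p.name

Result:
name    | COUNT(c.id)
--------+------------
Asimov  | 1          
Atwood  | 2          
Austen  | 2          
Orwell  | 0          
Tolkien | 2          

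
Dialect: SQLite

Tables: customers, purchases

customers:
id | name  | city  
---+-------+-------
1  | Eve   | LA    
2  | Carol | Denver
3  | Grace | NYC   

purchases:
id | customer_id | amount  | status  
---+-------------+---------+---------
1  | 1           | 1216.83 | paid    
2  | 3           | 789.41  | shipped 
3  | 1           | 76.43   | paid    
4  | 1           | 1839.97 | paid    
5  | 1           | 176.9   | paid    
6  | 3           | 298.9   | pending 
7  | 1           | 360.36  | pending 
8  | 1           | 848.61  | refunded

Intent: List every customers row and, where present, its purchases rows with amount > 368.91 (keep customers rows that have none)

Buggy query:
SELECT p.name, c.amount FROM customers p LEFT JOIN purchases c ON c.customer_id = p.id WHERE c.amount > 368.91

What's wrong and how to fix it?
Bug: A WHERE condition on the right-hand table after LEFT JOIN drops unmatched parents

Fix: Move the right-table condition into the ON clause so unmatched parents are kept

Corrected query:
SELECT p.name, c.amount FROM customers p LEFT JOIN purchases c ON c.customer_id = p.id AND c.amount > 368.91

Result:
name  | amount 
------+--------
Eve   | 848.61 
Eve   | 1216.83
Eve   | 1839.97
Carol | NULL   
Grace | 789.41 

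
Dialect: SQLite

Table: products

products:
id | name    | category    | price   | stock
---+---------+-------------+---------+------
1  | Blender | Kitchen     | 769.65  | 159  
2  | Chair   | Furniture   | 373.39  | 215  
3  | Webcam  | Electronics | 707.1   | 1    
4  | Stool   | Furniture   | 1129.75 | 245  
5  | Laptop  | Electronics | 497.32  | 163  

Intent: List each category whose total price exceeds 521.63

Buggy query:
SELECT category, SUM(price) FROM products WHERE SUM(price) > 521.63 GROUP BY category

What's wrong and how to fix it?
Bug: SUM(price) is an aggregate, but WHERE filters rows before aggregation

Fix: Use HAVING (which filters groups after aggregation) instead of WHERE

Corrected query:
SELECT category, SUM(price) FROM products GROUP BY category HAVING SUM(price) > 521.63

Result:
category    | SUM(price)
------------+-----------
Electronics | 1204.42   
Furniture   | 1503.14   
Kitchen     | 769.65    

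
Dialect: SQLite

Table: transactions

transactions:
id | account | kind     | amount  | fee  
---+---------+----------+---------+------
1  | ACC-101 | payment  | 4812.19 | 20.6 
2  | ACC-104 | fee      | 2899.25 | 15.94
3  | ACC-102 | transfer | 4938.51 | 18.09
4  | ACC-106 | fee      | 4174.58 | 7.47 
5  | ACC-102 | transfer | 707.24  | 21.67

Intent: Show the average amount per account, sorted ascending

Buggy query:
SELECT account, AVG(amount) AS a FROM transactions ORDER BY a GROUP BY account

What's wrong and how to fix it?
Bug: GROUP BY must precede ORDER BY

Fix: Move ORDER BY to the end, after GROUP BY

Corrected query:
SELECT account, AVG(amount) AS a FROM transactions GROUP BY account ORDER BY a

Result:
account | a       
--------+---------
ACC-102 | 2822.875
ACC-104 | 2899.25 
ACC-106 | 4174.58 
ACC-101 | 4812.19 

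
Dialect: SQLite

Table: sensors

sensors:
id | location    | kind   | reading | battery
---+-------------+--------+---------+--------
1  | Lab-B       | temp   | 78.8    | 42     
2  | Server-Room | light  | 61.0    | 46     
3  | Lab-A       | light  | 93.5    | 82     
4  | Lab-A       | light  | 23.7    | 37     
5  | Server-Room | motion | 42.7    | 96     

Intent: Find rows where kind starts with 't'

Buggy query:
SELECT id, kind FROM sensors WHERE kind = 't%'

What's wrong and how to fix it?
Bug: '=' compares the literal string including the % character; pattern matching needs LIKE

Fix: Replace '=' with LIKE so 't%' is treated as a pattern

Corrected query:
SELECT id, kind FROM sensors WHERE kind LIKE 't%'

Result:
id | kind
---+-----
1  | temp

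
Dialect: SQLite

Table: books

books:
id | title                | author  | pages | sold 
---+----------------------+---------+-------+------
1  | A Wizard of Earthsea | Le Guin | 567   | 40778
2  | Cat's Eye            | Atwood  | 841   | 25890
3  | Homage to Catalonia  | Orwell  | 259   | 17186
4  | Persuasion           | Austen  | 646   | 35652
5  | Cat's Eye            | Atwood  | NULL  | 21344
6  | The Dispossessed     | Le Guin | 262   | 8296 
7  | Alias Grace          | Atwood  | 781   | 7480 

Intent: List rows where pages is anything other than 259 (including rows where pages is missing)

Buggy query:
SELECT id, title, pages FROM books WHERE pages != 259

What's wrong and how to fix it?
Bug: 'pages != 259' is unknown when pages is NULL, so NULL rows are silently excluded

Fix: Handle NULL separately with IS NULL alongside the inequality

Corrected query:
SELECT id, title, pages FROM books WHERE pages != 259 OR pages IS NULL

Result:
id | title                | pages
---+----------------------+------
1  | A Wizard of Earthsea | 567  
2  | Cat's Eye            | 841  
4  | Persuasion           | 646  
5  | Cat's Eye            | NULL 
6  | The Dispossessed     | 262  
7  | Alias Grace          | 781  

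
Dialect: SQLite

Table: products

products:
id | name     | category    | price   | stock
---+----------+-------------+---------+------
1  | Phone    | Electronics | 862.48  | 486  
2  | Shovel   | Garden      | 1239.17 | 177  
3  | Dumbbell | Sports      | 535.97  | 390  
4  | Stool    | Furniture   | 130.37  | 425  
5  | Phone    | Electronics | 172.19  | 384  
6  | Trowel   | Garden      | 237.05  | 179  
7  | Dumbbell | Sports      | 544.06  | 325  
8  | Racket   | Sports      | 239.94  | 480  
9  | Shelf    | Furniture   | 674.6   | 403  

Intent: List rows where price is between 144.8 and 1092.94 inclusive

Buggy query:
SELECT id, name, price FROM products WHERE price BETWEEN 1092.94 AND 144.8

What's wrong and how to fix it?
Bug: The bounds are reversed; BETWEEN a AND b requires a <= b to match anything

Fix: Write BETWEEN 144.8 AND 1092.94

Corrected query:
SELECT id, name, price FROM products WHERE price BETWEEN 144.8 AND 1092.94

Result:
id | name     | price 
---+----------+-------
1  | Phone    | 862.48
3  | Dumbbell | 535.97
5  | Phone    | 172.19
6  | Trowel   | 237.05
7  | Dumbbell | 544.06
8  | Racket   | 239.94
9  | Shelf    | 674.6 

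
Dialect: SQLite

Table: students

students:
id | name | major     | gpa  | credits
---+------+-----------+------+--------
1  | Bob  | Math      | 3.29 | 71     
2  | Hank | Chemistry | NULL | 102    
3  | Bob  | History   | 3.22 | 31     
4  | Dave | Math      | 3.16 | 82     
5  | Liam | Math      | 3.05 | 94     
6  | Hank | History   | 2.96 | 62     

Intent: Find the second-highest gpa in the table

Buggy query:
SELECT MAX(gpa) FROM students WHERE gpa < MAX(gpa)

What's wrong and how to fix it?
Bug: MAX(gpa) on the right of the comparison is an aggregate-in-WHERE error

Fix: Compute the overall MAX in a subquery, then take MAX of rows below it

Corrected query:
SELECT MAX(gpa) FROM students WHERE gpa < (SELECT MAX(gpa) FROM students)

Result:
MAX(gpa)
--------
3.22    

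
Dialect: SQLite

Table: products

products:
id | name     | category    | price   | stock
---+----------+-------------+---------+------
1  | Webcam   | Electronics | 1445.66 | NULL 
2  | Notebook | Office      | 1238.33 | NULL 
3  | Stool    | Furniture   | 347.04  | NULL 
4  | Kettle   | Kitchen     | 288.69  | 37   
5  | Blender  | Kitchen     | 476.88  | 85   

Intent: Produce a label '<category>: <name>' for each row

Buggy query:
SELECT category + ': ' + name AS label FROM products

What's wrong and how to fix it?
Bug: SQLite uses || for string concatenation; + coerces text to numbers (yielding 0)

Fix: Replace + with || to concatenate text

Corrected query:
SELECT category || ': ' || name AS label FROM products

Result:
label              
-------------------
Electronics: Webcam
Office: Notebook   
Furniture: Stool   
Kitchen: Kettle    
Kitchen: Blender   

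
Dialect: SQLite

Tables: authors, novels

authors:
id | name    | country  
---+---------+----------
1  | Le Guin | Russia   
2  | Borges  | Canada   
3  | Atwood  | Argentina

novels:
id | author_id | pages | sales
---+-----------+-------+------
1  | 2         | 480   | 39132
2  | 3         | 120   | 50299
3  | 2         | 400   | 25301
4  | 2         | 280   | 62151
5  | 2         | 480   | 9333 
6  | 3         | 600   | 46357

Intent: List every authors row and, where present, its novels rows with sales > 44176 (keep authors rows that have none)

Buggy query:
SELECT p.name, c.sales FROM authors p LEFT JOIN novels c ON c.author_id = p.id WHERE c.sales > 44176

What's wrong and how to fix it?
Bug: A WHERE condition on the right-hand table after LEFT JOIN drops unmatched parents

Fix: Put 'c.sales > 44176' in the JOIN's ON clause instead of WHERE

Corrected query:
SELECT p.name, c.sales FROM authors p LEFT JOIN novels c ON c.author_id = p.id AND c.sales > 44176

Result:
name    | sales
--------+------
Le Guin | NULL 
Borges  | 62151
Atwood  | 46357
Atwood  | 50299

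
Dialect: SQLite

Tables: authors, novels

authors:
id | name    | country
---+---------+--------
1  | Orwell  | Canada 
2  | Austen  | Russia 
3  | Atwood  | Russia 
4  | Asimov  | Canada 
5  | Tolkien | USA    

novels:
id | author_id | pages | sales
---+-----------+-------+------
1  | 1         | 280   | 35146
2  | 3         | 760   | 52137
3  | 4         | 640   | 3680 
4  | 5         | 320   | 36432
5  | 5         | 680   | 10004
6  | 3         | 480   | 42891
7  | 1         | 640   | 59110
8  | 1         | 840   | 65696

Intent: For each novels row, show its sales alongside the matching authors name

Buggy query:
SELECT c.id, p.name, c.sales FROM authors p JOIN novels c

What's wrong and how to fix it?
Bug: JOIN with no ON clause produces a cartesian product; every novels row pairs with every authors row

Fix: Specify the join condition linking the foreign key to the parent id

Corrected query:
SELECT c.id, p.name, c.sales FROM authors p JOIN novels c ON c.author_id = p.id

Result:
id | name    | sales
---+---------+------
1  | Orwell  | 35146
2  | Atwood  | 52137
3  | Asimov  | 3680 
4  | Tolkien | 36432
5  | Tolkien | 10004
6  | Atwood  | 42891
7  | Orwell  | 59110
8  | Orwell  | 65696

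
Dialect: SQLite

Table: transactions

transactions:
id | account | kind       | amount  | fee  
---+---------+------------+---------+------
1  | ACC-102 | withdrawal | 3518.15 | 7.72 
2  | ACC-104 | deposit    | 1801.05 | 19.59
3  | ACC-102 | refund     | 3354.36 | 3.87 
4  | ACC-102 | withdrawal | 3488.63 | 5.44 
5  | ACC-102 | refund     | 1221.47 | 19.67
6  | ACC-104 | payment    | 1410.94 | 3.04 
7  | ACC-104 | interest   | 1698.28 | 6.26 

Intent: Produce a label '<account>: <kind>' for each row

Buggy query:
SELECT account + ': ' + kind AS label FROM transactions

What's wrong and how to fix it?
Bug: '+' is numeric addition; on text columns SQLite converts them to 0 instead of concatenating

Fix: Replace + with || to concatenate text

Corrected query:
SELECT account || ': ' || kind AS label FROM transactions

Result:
label              
-------------------
ACC-102: withdrawal
ACC-104: deposit   
ACC-102: refund    
ACC-102: withdrawal
ACC-102: refund    
ACC-104: payment   
ACC-104: interest  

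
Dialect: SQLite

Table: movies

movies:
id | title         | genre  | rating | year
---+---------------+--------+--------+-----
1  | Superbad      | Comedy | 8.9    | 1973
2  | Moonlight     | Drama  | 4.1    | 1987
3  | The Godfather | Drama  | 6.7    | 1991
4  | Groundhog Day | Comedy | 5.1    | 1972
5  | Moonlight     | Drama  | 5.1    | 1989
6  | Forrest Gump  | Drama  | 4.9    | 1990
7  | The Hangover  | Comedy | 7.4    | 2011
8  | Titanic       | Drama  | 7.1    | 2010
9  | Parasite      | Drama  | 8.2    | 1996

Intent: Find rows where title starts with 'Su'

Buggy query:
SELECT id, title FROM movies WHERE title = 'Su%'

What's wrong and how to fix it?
Bug: Wildcards only work with LIKE; '=' treats '%' as a literal character

Fix: Use LIKE for wildcard pattern matching

Corrected query:
SELECT id, title FROM movies WHERE title LIKE 'Su%'

Result:
id | title   
---+---------
1  | Superbad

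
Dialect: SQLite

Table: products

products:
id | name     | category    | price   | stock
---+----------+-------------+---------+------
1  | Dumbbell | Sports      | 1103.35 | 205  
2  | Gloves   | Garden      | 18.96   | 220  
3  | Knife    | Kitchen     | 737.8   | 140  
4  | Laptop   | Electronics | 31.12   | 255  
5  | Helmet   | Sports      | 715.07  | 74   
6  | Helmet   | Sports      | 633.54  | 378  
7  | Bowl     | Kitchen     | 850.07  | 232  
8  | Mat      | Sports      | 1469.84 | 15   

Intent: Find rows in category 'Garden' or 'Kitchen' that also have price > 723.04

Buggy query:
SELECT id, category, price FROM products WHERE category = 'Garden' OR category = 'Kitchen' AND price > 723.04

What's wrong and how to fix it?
Bug: Without parentheses, AND is evaluated before OR, so the price filter only applies to the 'Kitchen' branch

Fix: Group the OR with parentheses (or use IN), then AND the threshold

Corrected query:
SELECT id, category, price FROM products WHERE (category = 'Garden' OR category = 'Kitchen') AND price > 723.04

Result:
id | category | price 
---+----------+-------
3  | Kitchen  | 737.8 
7  | Kitchen  | 850.07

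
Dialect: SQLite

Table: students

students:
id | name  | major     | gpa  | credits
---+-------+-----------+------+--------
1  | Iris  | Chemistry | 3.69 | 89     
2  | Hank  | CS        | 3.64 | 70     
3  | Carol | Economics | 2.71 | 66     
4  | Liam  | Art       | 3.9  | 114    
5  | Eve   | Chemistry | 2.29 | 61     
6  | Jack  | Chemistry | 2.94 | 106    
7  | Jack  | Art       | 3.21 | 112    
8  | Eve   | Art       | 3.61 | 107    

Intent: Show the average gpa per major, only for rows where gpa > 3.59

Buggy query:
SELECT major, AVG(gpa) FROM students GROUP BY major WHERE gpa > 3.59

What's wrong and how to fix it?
Bug: Row-level WHERE must come before GROUP BY in the clause order

Fix: Place WHERE between FROM and GROUP BY

Corrected query:
SELECT major, AVG(gpa) FROM students WHERE gpa > 3.59 GROUP BY major

Result:
major     | AVG(gpa)
----------+---------
Art       | 3.755   
CS        | 3.64    
Chemistry | 3.69    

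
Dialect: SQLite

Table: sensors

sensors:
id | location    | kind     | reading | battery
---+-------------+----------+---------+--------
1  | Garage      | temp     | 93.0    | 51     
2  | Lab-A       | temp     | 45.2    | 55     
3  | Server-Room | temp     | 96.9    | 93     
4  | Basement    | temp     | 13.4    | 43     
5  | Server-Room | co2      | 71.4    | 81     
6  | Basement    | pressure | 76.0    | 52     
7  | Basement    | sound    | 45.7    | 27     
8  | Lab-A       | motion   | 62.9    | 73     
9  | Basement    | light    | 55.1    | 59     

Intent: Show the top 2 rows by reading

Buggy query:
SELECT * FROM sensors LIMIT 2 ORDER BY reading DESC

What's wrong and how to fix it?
Bug: ORDER BY cannot follow LIMIT; LIMIT is the final clause

Fix: Sort with ORDER BY, then apply LIMIT

Corrected query:
SELECT * FROM sensors ORDER BY reading DESC LIMIT 2

Result:
id | location    | kind | reading | battery
---+-------------+------+---------+--------
3  | Server-Room | temp | 96.9    | 93     
1  | Garage      | temp | 93      | 51     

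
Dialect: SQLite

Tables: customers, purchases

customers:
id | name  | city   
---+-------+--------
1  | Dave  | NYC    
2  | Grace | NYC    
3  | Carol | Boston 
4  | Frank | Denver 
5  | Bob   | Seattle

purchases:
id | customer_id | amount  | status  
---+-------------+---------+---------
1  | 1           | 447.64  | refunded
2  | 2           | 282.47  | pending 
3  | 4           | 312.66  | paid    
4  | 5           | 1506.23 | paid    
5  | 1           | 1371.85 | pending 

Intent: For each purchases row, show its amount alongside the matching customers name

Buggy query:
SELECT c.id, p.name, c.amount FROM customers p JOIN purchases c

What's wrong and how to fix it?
Bug: JOIN with no ON clause produces a cartesian product; every purchases row pairs with every customers row

Fix: Specify the join condition linking the foreign key to the parent id

Corrected query:
SELECT c.id, p.name, c.amount FROM customers p JOIN purchases c ON c.customer_id = p.id

Result:
id | name  | amount 
---+-------+--------
1  | Dave  | 447.64 
2  | Grace | 282.47 
3  | Frank | 312.66 
4  | Bob   | 1506.23
5  | Dave  | 1371.85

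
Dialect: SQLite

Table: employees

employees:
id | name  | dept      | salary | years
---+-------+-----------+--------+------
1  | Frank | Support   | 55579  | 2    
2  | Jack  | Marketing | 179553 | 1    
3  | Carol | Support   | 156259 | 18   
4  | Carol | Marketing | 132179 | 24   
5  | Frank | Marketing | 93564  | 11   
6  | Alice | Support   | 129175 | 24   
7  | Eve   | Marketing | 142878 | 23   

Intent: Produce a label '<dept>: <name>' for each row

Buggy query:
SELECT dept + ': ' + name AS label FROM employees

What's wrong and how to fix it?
Bug: SQLite uses || for string concatenation; + coerces text to numbers (yielding 0)

Fix: Use the || operator for string concatenation

Corrected query:
SELECT dept || ': ' || name AS label FROM employees

Result:
label           
----------------
Support: Frank  
Marketing: Jack 
Support: Carol  
Marketing: Carol
Marketing: Frank
Support: Alice  
Marketing: Eve  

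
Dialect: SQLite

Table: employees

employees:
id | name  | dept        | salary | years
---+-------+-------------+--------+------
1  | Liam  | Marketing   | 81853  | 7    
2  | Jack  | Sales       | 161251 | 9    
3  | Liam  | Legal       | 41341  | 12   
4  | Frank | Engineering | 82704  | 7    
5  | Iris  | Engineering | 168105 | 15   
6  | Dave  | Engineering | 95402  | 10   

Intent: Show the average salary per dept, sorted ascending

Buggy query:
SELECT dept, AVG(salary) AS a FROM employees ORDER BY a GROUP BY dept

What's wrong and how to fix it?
Bug: ORDER BY appears before GROUP BY; SQL clause order requires GROUP BY first

Fix: Reorder: SELECT … FROM … GROUP BY … ORDER BY …

Corrected query:
SELECT dept, AVG(salary) AS a FROM employees GROUP BY dept ORDER BY a

Result:
dept        | a            
------------+--------------
Legal       | 41341        
Marketing   | 81853        
Engineering | 115403.666667
Sales       | 161251       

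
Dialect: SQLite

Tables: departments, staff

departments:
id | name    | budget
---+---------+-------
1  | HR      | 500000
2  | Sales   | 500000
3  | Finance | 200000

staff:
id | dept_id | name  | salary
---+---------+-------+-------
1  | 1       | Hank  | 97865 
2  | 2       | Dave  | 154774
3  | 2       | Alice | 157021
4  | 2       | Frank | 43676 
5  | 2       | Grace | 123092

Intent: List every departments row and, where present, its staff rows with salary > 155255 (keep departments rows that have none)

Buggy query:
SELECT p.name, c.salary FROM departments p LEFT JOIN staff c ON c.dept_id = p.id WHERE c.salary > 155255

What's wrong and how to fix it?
Bug: A WHERE condition on the right-hand table after LEFT JOIN drops unmatched parents

Fix: Move the right-table condition into the ON clause so unmatched parents are kept

Corrected query:
SELECT p.name, c.salary FROM departments p LEFT JOIN staff c ON c.dept_id = p.id AND c.salary > 155255

Result:
name    | salary
--------+-------
HR      | NULL  
Sales   | 157021
Finance | NULL  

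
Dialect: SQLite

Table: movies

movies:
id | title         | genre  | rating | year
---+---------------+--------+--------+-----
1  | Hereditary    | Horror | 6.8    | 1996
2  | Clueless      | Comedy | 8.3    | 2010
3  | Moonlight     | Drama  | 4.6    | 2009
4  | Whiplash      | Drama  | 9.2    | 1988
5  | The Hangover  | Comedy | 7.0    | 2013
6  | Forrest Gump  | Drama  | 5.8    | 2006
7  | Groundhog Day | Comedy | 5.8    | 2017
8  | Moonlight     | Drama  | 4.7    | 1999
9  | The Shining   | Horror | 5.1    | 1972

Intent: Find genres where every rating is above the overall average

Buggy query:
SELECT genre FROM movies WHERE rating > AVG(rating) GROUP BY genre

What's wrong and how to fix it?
Bug: WHERE evaluates per row before aggregation, so AVG() is unavailable

Fix: Use a subquery for AVG and a HAVING MIN(...) filter so the condition holds for every row in the group

Corrected query:
SELECT genre FROM movies GROUP BY genre HAVING MIN(rating) > (SELECT AVG(rating) FROM movies)

Result:
(no rows)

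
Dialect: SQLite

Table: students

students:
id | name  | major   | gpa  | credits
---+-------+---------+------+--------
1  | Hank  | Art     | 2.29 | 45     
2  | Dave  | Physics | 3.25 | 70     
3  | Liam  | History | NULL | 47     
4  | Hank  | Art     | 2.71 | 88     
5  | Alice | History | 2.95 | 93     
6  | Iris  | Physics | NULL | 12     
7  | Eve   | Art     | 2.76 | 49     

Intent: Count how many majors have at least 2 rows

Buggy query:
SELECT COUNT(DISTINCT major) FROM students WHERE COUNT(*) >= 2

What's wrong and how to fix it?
Bug: COUNT(*) cannot appear in WHERE; the per-group count doesn't exist yet

Fix: Group first with HAVING COUNT(*) >= 2, then COUNT the resulting groups

Corrected query:
SELECT COUNT(*) FROM (SELECT major FROM students GROUP BY major HAVING COUNT(*) >= 2)

Result:
COUNT(*)
--------
3       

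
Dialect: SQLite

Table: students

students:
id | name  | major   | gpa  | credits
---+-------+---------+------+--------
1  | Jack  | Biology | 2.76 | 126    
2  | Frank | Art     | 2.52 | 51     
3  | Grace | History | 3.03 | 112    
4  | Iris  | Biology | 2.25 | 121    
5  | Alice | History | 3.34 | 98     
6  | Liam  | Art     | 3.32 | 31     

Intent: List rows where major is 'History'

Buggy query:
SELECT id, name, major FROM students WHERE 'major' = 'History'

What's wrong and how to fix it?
Bug: 'major' in single quotes is a string literal, not the column; the comparison is literal-vs-literal and never true

Fix: Reference the column as major without single quotes

Corrected query:
SELECT id, name, major FROM students WHERE major = 'History'

Result:
id | name  | major  
---+-------+--------
3  | Grace | History
5  | Alice | History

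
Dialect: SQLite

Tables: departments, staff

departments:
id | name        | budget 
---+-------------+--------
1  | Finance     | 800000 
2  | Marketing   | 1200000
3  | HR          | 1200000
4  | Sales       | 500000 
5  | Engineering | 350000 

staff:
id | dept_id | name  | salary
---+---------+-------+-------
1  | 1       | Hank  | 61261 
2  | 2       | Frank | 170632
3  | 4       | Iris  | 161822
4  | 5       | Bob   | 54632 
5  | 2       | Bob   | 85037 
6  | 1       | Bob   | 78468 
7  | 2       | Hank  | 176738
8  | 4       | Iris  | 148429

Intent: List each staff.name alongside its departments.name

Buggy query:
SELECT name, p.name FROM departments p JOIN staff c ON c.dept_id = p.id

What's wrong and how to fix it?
Bug: 'name' exists in both joined tables, so the database can't tell which one is meant

Fix: Prefix ambiguous columns with the table alias

Corrected query:
SELECT c.name, p.name FROM departments p JOIN staff c ON c.dept_id = p.id

Result:
name  | name       
------+------------
Hank  | Finance    
Frank | Marketing  
Iris  | Sales      
Bob   | Engineering
Bob   | Marketing  
Bob   | Finance    
Hank  | Marketing  
Iris  | Sales      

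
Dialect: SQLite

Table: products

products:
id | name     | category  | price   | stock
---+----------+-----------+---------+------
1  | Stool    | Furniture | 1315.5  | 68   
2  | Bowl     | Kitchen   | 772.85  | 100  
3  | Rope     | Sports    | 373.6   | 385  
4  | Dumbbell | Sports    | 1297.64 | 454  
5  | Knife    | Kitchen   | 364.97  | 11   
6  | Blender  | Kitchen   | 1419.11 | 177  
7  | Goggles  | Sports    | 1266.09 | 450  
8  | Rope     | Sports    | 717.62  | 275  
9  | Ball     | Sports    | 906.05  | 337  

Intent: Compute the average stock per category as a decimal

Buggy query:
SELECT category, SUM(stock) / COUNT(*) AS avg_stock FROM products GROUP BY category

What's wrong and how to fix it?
Bug: Both operands are integers, so '/' performs integer division and truncates

Fix: Cast one side to REAL so the division keeps the fractional part

Corrected query:
SELECT category, SUM(stock) * 1.0 / COUNT(*) AS avg_stock FROM products GROUP BY category

Result:
category  | avg_stock
----------+----------
Furniture | 68       
Kitchen   | 96       
Sports    | 380.2    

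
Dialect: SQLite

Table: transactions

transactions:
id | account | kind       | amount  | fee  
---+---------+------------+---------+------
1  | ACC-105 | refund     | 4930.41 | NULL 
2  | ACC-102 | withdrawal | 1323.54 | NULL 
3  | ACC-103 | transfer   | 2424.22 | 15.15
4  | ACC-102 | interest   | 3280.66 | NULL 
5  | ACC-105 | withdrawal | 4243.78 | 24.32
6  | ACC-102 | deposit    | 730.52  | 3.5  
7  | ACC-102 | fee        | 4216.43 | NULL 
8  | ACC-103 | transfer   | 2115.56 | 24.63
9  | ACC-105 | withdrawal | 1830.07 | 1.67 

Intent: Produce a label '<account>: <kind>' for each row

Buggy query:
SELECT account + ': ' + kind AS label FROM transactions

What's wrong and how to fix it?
Bug: SQLite uses || for string concatenation; + coerces text to numbers (yielding 0)

Fix: Replace + with || to concatenate text

Corrected query:
SELECT account || ': ' || kind AS label FROM transactions

Result:
label              
-------------------
ACC-105: refund    
ACC-102: withdrawal
ACC-103: transfer  
ACC-102: interest  
ACC-105: withdrawal
ACC-102: deposit   
ACC-102: fee       
ACC-103: transfer  
ACC-105: withdrawal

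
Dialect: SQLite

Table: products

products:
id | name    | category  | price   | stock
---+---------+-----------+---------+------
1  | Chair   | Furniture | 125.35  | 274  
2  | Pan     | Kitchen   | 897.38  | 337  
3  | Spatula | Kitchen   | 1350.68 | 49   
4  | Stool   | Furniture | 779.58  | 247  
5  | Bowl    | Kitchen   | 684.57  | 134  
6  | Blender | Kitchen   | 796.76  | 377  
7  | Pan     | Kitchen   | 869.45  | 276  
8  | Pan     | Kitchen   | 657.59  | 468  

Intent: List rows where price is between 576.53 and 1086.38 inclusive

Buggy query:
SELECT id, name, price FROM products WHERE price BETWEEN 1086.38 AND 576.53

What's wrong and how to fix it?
Bug: BETWEEN expects the lower bound first; with 1086.38 AND 576.53 the range is empty

Fix: Write BETWEEN 576.53 AND 1086.38

Corrected query:
SELECT id, name, price FROM products WHERE price BETWEEN 576.53 AND 1086.38

Result:
id | name    | price 
---+---------+-------
2  | Pan     | 897.38
4  | Stool   | 779.58
5  | Bowl    | 684.57
6  | Blender | 796.76
7  | Pan     | 869.45
8  | Pan     | 657.59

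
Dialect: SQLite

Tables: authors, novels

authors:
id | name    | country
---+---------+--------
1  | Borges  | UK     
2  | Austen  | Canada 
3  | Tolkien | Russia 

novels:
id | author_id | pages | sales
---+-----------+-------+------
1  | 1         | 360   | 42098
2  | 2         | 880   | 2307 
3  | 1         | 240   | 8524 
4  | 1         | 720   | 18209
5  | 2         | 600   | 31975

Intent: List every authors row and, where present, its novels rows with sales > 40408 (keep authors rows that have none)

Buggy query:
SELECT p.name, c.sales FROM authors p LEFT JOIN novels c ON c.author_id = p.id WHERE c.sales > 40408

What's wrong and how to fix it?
Bug: Filtering c.sales in WHERE discards the NULL rows produced by LEFT JOIN, turning it into an inner join

Fix: Move the right-table condition into the ON clause so unmatched parents are kept

Corrected query:
SELECT p.name, c.sales FROM authors p LEFT JOIN novels c ON c.author_id = p.id AND c.sales > 40408

Result:
name    | sales
--------+------
Borges  | 42098
Austen  | NULL 
Tolkien | NULL 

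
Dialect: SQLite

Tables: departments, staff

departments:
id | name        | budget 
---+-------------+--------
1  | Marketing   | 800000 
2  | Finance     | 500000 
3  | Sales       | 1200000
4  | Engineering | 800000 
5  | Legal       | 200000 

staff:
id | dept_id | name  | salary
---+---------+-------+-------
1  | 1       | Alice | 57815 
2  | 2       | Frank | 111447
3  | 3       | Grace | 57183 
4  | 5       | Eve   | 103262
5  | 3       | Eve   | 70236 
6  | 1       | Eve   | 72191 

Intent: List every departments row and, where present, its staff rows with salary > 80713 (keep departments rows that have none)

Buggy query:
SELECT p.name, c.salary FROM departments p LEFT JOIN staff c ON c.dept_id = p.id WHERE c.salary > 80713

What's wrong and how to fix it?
Bug: Filtering c.salary in WHERE discards the NULL rows produced by LEFT JOIN, turning it into an inner join

Fix: Move the right-table condition into the ON clause so unmatched parents are kept

Corrected query:
SELECT p.name, c.salary FROM departments p LEFT JOIN staff c ON c.dept_id = p.id AND c.salary > 80713

Result:
name        | salary
------------+-------
Marketing   | NULL  
Finance     | 111447
Sales       | NULL  
Engineering | NULL  
Legal       | 103262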